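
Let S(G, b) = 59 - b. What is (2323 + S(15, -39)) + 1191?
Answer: 3612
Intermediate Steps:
(2323 + S(15, -39)) + 1191 = (2323 + (59 - 1*(-39))) + 1191 = (2323 + (59 + 39)) + 1191 = (2323 + 98) + 1191 = 2421 + 1191 = 3612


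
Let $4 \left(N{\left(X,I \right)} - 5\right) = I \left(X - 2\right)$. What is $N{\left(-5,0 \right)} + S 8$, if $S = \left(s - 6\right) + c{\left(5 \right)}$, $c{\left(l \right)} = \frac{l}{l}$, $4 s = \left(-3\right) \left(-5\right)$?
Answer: $-5$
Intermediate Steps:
$s = \frac{15}{4}$ ($s = \frac{\left(-3\right) \left(-5\right)}{4} = \frac{1}{4} \cdot 15 = \frac{15}{4} \approx 3.75$)
$N{\left(X,I \right)} = 5 + \frac{I \left(-2 + X\right)}{4}$ ($N{\left(X,I \right)} = 5 + \frac{I \left(X - 2\right)}{4} = 5 + \frac{I \left(-2 + X\right)}{4}$)
$c{\left(l \right)} = 1$
$S = - \frac{5}{4}$ ($S = \left(\frac{15}{4} - 6\right) + 1 = - \frac{9}{4} + 1 = - \frac{5}{4} \approx -1.25$)
$N{\left(-5,0 \right)} + S 8 = \left(5 - 0 + \frac{1}{4} \cdot 0 \left(-5\right)\right) - 10 = \left(5 + 0 + 0\right) - 10 = 5 - 10 = -5$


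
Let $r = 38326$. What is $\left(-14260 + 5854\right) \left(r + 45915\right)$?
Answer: $-708129846$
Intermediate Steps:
$\left(-14260 + 5854\right) \left(r + 45915\right) = \left(-14260 + 5854\right) \left(38326 + 45915\right) = \left(-8406\right) 84241 = -708129846$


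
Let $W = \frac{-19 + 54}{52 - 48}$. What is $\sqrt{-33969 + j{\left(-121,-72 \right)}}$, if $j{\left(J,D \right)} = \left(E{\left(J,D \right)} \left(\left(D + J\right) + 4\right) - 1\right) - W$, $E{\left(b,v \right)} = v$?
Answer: $\frac{i \sqrt{81483}}{2} \approx 142.73 i$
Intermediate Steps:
$W = \frac{35}{4} \approx 8.75$
$j{\left(J,D \right)} = - \frac{39}{4} + D \left(4 + D + J\right)$ ($j{\left(J,D \right)} = \left(D \left(\left(D + J\right) + 4\right) - 1\right) - \frac{35}{4} = \left(D \left(4 + D + J\right) - 1\right) - \frac{35}{4} = \left(-1 + D \left(4 + D + J\right)\right) - \frac{35}{4} = - \frac{39}{4} + D \left(4 + D + J\right)$)
$\sqrt{-33969 + j{\left(-121,-72 \right)}} = \sqrt{-33969 + \left(- \frac{39}{4} + \left(-72\right)^{2} + 4 \left(-72\right) - -8712\right)} = \sqrt{-33969 + \left(- \frac{39}{4} + 5184 - 288 + 8712\right)} = \sqrt{-33969 + \frac{54393}{4}} = \sqrt{- \frac{81483}{4}} = \frac{i \sqrt{81483}}{2}$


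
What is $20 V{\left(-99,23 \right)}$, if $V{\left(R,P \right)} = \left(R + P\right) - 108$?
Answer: $-3680$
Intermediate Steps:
$V{\left(R,P \right)} = -108 + P + R$ ($V{\left(R,P \right)} = \left(P + R\right) - 108 = -108 + P + R$)
$20 V{\left(-99,23 \right)} = 20 \left(-108 + 23 - 99\right) = 20 \left(-184\right) = -3680$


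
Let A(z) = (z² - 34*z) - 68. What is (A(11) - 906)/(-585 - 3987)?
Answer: 409/1524 ≈ 0.26837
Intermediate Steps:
A(z) = -68 + z² - 34*z
(A(11) - 906)/(-585 - 3987) = ((-68 + 11² - 34*11) - 906)/(-585 - 3987) = ((-68 + 121 - 374) - 906)/(-4572) = (-321 - 906)*(-1/4572) = -1227*(-1/4572) = 409/1524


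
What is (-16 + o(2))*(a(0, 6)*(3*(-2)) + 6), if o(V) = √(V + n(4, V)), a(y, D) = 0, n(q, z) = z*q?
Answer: -96 + 6*√10 ≈ -77.026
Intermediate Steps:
n(q, z) = q*z
o(V) = √5*√V (o(V) = √(V + 4*V) = √(5*V) = √5*√V)
(-16 + o(2))*(a(0, 6)*(3*(-2)) + 6) = (-16 + √5*√2)*(0*(3*(-2)) + 6) = (-16 + √10)*(0*(-6) + 6) = (-16 + √10)*(0 + 6) = (-16 + √10)*6 = -96 + 6*√10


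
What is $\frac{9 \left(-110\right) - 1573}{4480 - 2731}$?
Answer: $- \frac{233}{159} \approx -1.4654$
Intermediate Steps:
$\frac{9 \left(-110\right) - 1573}{4480 - 2731} = \frac{-990 - 1573}{1749} = \left(-2563\right) \frac{1}{1749} = - \frac{233}{159}$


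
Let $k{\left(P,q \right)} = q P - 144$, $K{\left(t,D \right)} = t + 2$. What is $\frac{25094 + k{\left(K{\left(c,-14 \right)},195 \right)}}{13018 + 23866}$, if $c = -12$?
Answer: $\frac{5750}{9221} \approx 0.62358$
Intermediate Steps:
$K{\left(t,D \right)} = 2 + t$
$k{\left(P,q \right)} = -144 + P q$ ($k{\left(P,q \right)} = P q - 144 = -144 + P q$)
$\frac{25094 + k{\left(K{\left(c,-14 \right)},195 \right)}}{13018 + 23866} = \frac{25094 + \left(-144 + \left(2 - 12\right) 195\right)}{13018 + 23866} = \frac{25094 - 2094}{36884} = \left(25094 - 2094\right) \frac{1}{36884} = 23000 \cdot \frac{1}{36884} = \frac{5750}{9221}$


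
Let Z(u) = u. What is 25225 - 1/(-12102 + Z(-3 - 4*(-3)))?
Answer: 305045926/12093 ≈ 25225.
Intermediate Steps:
25225 - 1/(-12102 + Z(-3 - 4*(-3))) = 25225 - 1/(-12102 + (-3 - 4*(-3))) = 25225 - 1/(-12102 + (-3 + 12)) = 25225 - 1/(-12102 + 9) = 25225 - 1/(-12093) = 25225 - 1*(-1/12093) = 25225 + 1/12093 = 305045926/12093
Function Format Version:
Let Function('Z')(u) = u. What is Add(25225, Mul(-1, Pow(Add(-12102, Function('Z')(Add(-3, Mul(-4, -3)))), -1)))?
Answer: Rational(305045926, 12093) ≈ 25225.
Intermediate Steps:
Add(25225, Mul(-1, Pow(Add(-12102, Function('Z')(Add(-3, Mul(-4, -3)))), -1))) = Add(25225, Mul(-1, Pow(Add(-12102, Add(-3, Mul(-4, -3))), -1))) = Add(25225, Mul(-1, Pow(Add(-12102, Add(-3, 12)), -1))) = Add(25225, Mul(-1, Pow(Add(-12102, 9), -1))) = Add(25225, Mul(-1, Pow(-12093, -1))) = Add(25225, Mul(-1, Rational(-1, 12093))) = Add(25225, Rational(1, 12093)) = Rational(305045926, 12093)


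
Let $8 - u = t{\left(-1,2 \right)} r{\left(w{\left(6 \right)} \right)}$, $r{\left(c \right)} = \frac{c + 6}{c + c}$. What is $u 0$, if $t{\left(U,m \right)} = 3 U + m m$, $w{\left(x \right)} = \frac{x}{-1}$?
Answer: $0$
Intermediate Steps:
$w{\left(x \right)} = - x$ ($w{\left(x \right)} = x \left(-1\right) = - x$)
$r{\left(c \right)} = \frac{6 + c}{2 c}$
$t{\left(U,m \right)} = m^{2} + 3 U$ ($t{\left(U,m \right)} = 3 U + m^{2} = m^{2} + 3 U$)
$u = 8$ ($u = 8 - \left(2^{2} + 3 \left(-1\right)\right) \frac{6 - 6}{2 \left(\left(-1\right) 6\right)} = 8 - \left(4 - 3\right) \frac{6 - 6}{2 \left(-6\right)} = 8 - 1 \cdot \frac{1}{2} \left(- \frac{1}{6}\right) 0 = 8 - 1 \cdot 0 = 8 - 0 = 8 + 0 = 8$)
$u 0 = 8 \cdot 0 = 0$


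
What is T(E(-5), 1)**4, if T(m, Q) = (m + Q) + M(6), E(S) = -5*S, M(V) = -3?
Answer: 279841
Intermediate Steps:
T(m, Q) = -3 + Q + m (T(m, Q) = (m + Q) - 3 = (Q + m) - 3 = -3 + Q + m)
T(E(-5), 1)**4 = (-3 + 1 - 5*(-5))**4 = (-3 + 1 + 25)**4 = 23**4 = 279841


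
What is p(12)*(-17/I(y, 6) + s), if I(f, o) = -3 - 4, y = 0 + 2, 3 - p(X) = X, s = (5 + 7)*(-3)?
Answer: 2115/7 ≈ 302.14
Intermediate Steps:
s = -36 (s = 12*(-3) = -36)
p(X) = 3 - X
y = 2
I(f, o) = -7
p(12)*(-17/I(y, 6) + s) = (3 - 1*12)*(-17/(-7) - 36) = (3 - 12)*(-17*(-⅐) - 36) = -9*(17/7 - 36) = -9*(-235/7) = 2115/7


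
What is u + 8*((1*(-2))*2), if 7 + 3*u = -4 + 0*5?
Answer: -107/3 ≈ -35.667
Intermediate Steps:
u = -11/3 (u = -7/3 + (-4 + 0*5)/3 = -7/3 + (-4 + 0)/3 = -7/3 + (1/3)*(-4) = -7/3 - 4/3 = -11/3 ≈ -3.6667)
u + 8*((1*(-2))*2) = -11/3 + 8*((1*(-2))*2) = -11/3 + 8*(-2*2) = -11/3 + 8*(-4) = -11/3 - 32 = -107/3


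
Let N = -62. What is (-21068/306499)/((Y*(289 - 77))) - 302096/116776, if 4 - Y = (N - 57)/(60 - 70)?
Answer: -48459632977516/18732495235861 ≈ -2.5869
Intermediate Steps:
Y = -79/10 (Y = 4 - (-62 - 57)/(60 - 70) = 4 - (-119)/(-10) = 4 - (-119)*(-1)/10 = 4 - 1*119/10 = 4 - 119/10 = -79/10 ≈ -7.9000)
(-21068/306499)/((Y*(289 - 77))) - 302096/116776 = (-21068/306499)/((-79*(289 - 77)/10)) - 302096/116776 = (-21068*1/306499)/((-79/10*212)) - 302096*1/116776 = -21068/(306499*(-8374/5)) - 37762/14597 = -21068/306499*(-5/8374) - 37762/14597 = 52670/1283311313 - 37762/14597 = -48459632977516/18732495235861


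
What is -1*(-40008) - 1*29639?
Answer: 10369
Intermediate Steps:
-1*(-40008) - 1*29639 = 40008 - 29639 = 10369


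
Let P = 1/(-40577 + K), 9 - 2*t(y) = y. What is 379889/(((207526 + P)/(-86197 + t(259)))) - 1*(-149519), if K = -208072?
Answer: -438541809794855/51601132373 ≈ -8498.7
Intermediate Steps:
t(y) = 9/2 - y/2
P = -1/248649 (P = 1/(-40577 - 208072) = 1/(-248649) = -1/248649 ≈ -4.0217e-6)
379889/(((207526 + P)/(-86197 + t(259)))) - 1*(-149519) = 379889/(((207526 - 1/248649)/(-86197 + (9/2 - ½*259)))) - 1*(-149519) = 379889/((51601132373/(248649*(-86197 + (9/2 - 259/2))))) + 149519 = 379889/((51601132373/(248649*(-86197 - 125)))) + 149519 = 379889/(((51601132373/248649)/(-86322))) + 149519 = 379889/(((51601132373/248649)*(-1/86322))) + 149519 = 379889/(-51601132373/21463878978) + 149519 = 379889*(-21463878978/51601132373) + 149519 = -8153891521073442/51601132373 + 149519 = -438541809794855/51601132373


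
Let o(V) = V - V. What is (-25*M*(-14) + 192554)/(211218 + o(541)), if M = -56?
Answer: 86477/105609 ≈ 0.81884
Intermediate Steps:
o(V) = 0
(-25*M*(-14) + 192554)/(211218 + o(541)) = (-25*(-56)*(-14) + 192554)/(211218 + 0) = (1400*(-14) + 192554)/211218 = (-19600 + 192554)*(1/211218) = 172954*(1/211218) = 86477/105609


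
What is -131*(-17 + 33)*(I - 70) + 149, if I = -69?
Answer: 291493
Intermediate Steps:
-131*(-17 + 33)*(I - 70) + 149 = -131*(-17 + 33)*(-69 - 70) + 149 = -2096*(-139) + 149 = -131*(-2224) + 149 = 291344 + 149 = 291493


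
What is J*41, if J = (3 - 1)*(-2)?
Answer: -164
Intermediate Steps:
J = -4 (J = 2*(-2) = -4)
J*41 = -4*41 = -164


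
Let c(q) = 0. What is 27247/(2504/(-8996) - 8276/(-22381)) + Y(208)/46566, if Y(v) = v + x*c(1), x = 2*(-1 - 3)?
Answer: 2456310285394357/8242572438 ≈ 2.9800e+5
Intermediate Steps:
x = -8 (x = 2*(-4) = -8)
Y(v) = v (Y(v) = v - 8*0 = v + 0 = v)
27247/(2504/(-8996) - 8276/(-22381)) + Y(208)/46566 = 27247/(2504/(-8996) - 8276/(-22381)) + 208/46566 = 27247/(2504*(-1/8996) - 8276*(-1/22381)) + 208*(1/46566) = 27247/(-626/2249 + 8276/22381) + 8/1791 = 27247/(4602218/50334869) + 8/1791 = 27247*(50334869/4602218) + 8/1791 = 1371474175643/4602218 + 8/1791 = 2456310285394357/8242572438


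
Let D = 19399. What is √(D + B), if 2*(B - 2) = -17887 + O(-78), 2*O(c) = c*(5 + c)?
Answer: 109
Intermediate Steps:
O(c) = c*(5 + c)/2 (O(c) = (c*(5 + c))/2 = c*(5 + c)/2)
B = -7518 (B = 2 + (-17887 + (½)*(-78)*(5 - 78))/2 = 2 + (-17887 + (½)*(-78)*(-73))/2 = 2 + (-17887 + 2847)/2 = 2 + (½)*(-15040) = 2 - 7520 = -7518)
√(D + B) = √(19399 - 7518) = √11881 = 109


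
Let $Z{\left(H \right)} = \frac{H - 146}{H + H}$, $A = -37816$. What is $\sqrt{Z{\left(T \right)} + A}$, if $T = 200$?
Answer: $\frac{i \sqrt{15126346}}{20} \approx 194.46 i$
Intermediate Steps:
$Z{\left(H \right)} = \frac{-146 + H}{2 H}$
$\sqrt{Z{\left(T \right)} + A} = \sqrt{\frac{-146 + 200}{2 \cdot 200} - 37816} = \sqrt{\frac{1}{2} \cdot \frac{1}{200} \cdot 54 - 37816} = \sqrt{\frac{27}{200} - 37816} = \sqrt{- \frac{7563173}{200}} = \frac{i \sqrt{15126346}}{20}$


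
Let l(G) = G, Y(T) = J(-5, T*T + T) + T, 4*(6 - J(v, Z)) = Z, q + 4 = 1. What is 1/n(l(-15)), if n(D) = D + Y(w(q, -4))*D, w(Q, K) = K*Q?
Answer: 1/300 ≈ 0.0033333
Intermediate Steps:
q = -3 (q = -4 + 1 = -3)
J(v, Z) = 6 - Z/4
Y(T) = 6 - T²/4 + 3*T/4 (Y(T) = (6 - (T*T + T)/4) + T = (6 - (T² + T)/4) + T = (6 - (T + T²)/4) + T = (6 + (-T/4 - T²/4)) + T = (6 - T/4 - T²/4) + T = 6 - T²/4 + 3*T/4)
n(D) = -20*D (n(D) = D + (6 - (-4*(-3))²/4 + 3*(-4*(-3))/4)*D = D + (6 - ¼*12² + (¾)*12)*D = D + (6 - ¼*144 + 9)*D = D + (6 - 36 + 9)*D = D - 21*D = -20*D)
1/n(l(-15)) = 1/(-20*(-15)) = 1/300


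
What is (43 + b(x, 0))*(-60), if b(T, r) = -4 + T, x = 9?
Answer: -2880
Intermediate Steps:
(43 + b(x, 0))*(-60) = (43 + (-4 + 9))*(-60) = (43 + 5)*(-60) = 48*(-60) = -2880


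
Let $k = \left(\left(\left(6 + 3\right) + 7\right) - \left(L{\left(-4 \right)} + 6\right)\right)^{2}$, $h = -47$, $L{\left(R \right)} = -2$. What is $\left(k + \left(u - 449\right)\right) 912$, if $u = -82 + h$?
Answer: $-395808$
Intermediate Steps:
$u = -129$ ($u = -82 - 47 = -129$)
$k = 144$ ($k = \left(\left(\left(6 + 3\right) + 7\right) - \left(-2 + 6\right)\right)^{2} = \left(\left(9 + 7\right) - 4\right)^{2} = \left(16 - 4\right)^{2} = 12^{2} = 144$)
$\left(k + \left(u - 449\right)\right) 912 = \left(144 - 578\right) 912 = \left(-434\right) 912 = -395808$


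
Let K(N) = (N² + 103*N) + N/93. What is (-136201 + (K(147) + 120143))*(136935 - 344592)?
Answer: -133212173157/31 ≈ -4.2972e+9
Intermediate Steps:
K(N) = N² + 9580*N/93 (K(N) = (N² + 103*N) + N*(1/93) = (N² + 103*N) + N/93 = N² + 9580*N/93)
(-136201 + (K(147) + 120143))*(136935 - 344592) = (-136201 + ((1/93)*147*(9580 + 93*147) + 120143))*(136935 - 344592) = (-136201 + ((1/93)*147*(9580 + 13671) + 120143))*(-207657) = (-136201 + ((1/93)*147*23251 + 120143))*(-207657) = (-136201 + (1139299/31 + 120143))*(-207657) = (-136201 + 4863732/31)*(-207657) = (641501/31)*(-207657) = -133212173157/31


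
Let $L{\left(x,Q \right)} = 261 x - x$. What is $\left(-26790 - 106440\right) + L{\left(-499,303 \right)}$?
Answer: $-262970$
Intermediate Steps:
$L{\left(x,Q \right)} = 260 x$
$\left(-26790 - 106440\right) + L{\left(-499,303 \right)} = \left(-26790 - 106440\right) + 260 \left(-499\right) = -133230 - 129740 = -262970$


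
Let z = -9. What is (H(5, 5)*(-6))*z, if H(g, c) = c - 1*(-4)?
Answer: 486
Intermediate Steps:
H(g, c) = 4 + c (H(g, c) = c + 4 = 4 + c)
(H(5, 5)*(-6))*z = ((4 + 5)*(-6))*(-9) = (9*(-6))*(-9) = -54*(-9) = 486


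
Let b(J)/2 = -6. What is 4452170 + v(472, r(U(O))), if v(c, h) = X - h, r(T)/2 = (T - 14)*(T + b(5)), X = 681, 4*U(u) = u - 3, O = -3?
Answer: 8904865/2 ≈ 4.4524e+6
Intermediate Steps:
b(J) = -12 (b(J) = 2*(-6) = -12)
U(u) = -3/4 + u/4 (U(u) = (u - 3)/4 = (-3 + u)/4 = -3/4 + u/4)
r(T) = 2*(-14 + T)*(-12 + T) (r(T) = 2*((T - 14)*(T - 12)) = 2*((-14 + T)*(-12 + T)) = 2*(-14 + T)*(-12 + T))
v(c, h) = 681 - h
4452170 + v(472, r(U(O))) = 4452170 + (681 - (336 - 52*(-3/4 + (1/4)*(-3)) + 2*(-3/4 + (1/4)*(-3))**2)) = 4452170 + (681 - (336 - 52*(-3/4 - 3/4) + 2*(-3/4 - 3/4)**2)) = 4452170 + (681 - (336 - 52*(-3/2) + 2*(-3/2)**2)) = 4452170 + (681 - (336 + 78 + 2*(9/4))) = 4452170 + (681 - (336 + 78 + 9/2)) = 4452170 + (681 - 1*837/2) = 4452170 + (681 - 837/2) = 4452170 + 525/2 = 8904865/2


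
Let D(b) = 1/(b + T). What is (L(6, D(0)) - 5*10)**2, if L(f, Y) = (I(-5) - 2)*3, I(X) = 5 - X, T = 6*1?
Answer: 676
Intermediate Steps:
T = 6
D(b) = 1/(6 + b) (D(b) = 1/(b + 6) = 1/(6 + b))
L(f, Y) = 24 (L(f, Y) = ((5 - 1*(-5)) - 2)*3 = ((5 + 5) - 2)*3 = (10 - 2)*3 = 8*3 = 24)
(L(6, D(0)) - 5*10)**2 = (24 - 5*10)**2 = (24 - 50)**2 = (-26)**2 = 676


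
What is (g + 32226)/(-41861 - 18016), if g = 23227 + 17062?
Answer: -72515/59877 ≈ -1.2111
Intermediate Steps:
g = 40289
(g + 32226)/(-41861 - 18016) = (40289 + 32226)/(-41861 - 18016) = 72515/(-59877) = 72515*(-1/59877) = -72515/59877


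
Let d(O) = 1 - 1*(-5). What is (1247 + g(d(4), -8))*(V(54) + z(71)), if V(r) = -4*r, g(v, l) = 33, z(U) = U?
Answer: -185600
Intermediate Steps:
d(O) = 6 (d(O) = 1 + 5 = 6)
(1247 + g(d(4), -8))*(V(54) + z(71)) = (1247 + 33)*(-4*54 + 71) = 1280*(-216 + 71) = 1280*(-145) = -185600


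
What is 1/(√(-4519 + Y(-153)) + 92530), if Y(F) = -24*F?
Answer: 92530/8561801747 - 11*I*√7/8561801747 ≈ 1.0807e-5 - 3.3992e-9*I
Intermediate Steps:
1/(√(-4519 + Y(-153)) + 92530) = 1/(√(-4519 - 24*(-153)) + 92530) = 1/(√(-4519 + 3672) + 92530) = 1/(√(-847) + 92530) = 1/(11*I*√7 + 92530) = 1/(92530 + 11*I*√7)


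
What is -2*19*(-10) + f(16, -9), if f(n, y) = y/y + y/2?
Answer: 753/2 ≈ 376.50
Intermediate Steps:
f(n, y) = 1 + y/2 (f(n, y) = 1 + y*(½) = 1 + y/2)
-2*19*(-10) + f(16, -9) = -2*19*(-10) + (1 + (½)*(-9)) = -38*(-10) + (1 - 9/2) = 380 - 7/2 = 753/2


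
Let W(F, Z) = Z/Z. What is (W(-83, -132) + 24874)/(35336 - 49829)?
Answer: -24875/14493 ≈ -1.7163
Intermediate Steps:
W(F, Z) = 1
(W(-83, -132) + 24874)/(35336 - 49829) = (1 + 24874)/(35336 - 49829) = 24875/(-14493) = 24875*(-1/14493) = -24875/14493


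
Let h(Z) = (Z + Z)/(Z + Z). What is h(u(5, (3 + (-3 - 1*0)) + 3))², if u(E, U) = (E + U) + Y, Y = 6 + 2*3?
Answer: 1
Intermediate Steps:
Y = 12 (Y = 6 + 6 = 12)
u(E, U) = 12 + E + U (u(E, U) = (E + U) + 12 = 12 + E + U)
h(Z) = 1 (h(Z) = (2*Z)/((2*Z)) = (2*Z)*(1/(2*Z)) = 1)
h(u(5, (3 + (-3 - 1*0)) + 3))² = 1² = 1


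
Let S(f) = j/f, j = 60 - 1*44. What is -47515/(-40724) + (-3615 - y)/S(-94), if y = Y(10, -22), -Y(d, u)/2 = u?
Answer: 1750952143/81448 ≈ 21498.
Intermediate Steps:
Y(d, u) = -2*u
j = 16 (j = 60 - 44 = 16)
S(f) = 16/f
y = 44 (y = -2*(-22) = 44)
-47515/(-40724) + (-3615 - y)/S(-94) = -47515/(-40724) + (-3615 - 1*44)/((16/(-94))) = -47515*(-1/40724) + (-3615 - 44)/((16*(-1/94))) = 47515/40724 - 3659/(-8/47) = 47515/40724 - 3659*(-47/8) = 47515/40724 + 171973/8 = 1750952143/81448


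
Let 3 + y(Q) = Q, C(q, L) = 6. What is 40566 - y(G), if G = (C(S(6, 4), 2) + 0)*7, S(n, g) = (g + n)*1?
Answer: 40527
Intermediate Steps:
S(n, g) = g + n
G = 42 (G = (6 + 0)*7 = 6*7 = 42)
y(Q) = -3 + Q
40566 - y(G) = 40566 - (-3 + 42) = 40566 - 1*39 = 40566 - 39 = 40527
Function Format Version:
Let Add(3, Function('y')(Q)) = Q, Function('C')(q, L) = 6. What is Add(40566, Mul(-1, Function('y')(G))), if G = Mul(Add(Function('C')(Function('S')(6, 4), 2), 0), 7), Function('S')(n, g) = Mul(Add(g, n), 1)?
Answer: 40527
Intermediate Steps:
Function('S')(n, g) = Add(g, n)
G = 42 (G = Mul(Add(6, 0), 7) = Mul(6, 7) = 42)
Function('y')(Q) = Add(-3, Q)
Add(40566, Mul(-1, Function('y')(G))) = Add(40566, Mul(-1, Add(-3, 42))) = Add(40566, Mul(-1, 39)) = Add(40566, -39) = 40527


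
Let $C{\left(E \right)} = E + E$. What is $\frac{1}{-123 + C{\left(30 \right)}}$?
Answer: $- \frac{1}{63} \approx -0.015873$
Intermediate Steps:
$C{\left(E \right)} = 2 E$
$\frac{1}{-123 + C{\left(30 \right)}} = \frac{1}{-123 + 2 \cdot 30} = \frac{1}{-123 + 60} = \frac{1}{-63} = - \frac{1}{63}$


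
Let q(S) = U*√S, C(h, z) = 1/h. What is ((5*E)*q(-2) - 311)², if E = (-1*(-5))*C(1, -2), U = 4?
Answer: 76721 - 62200*I*√2 ≈ 76721.0 - 87964.0*I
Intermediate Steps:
E = 5 (E = -1*(-5)/1 = 5*1 = 5)
q(S) = 4*√S
((5*E)*q(-2) - 311)² = ((5*5)*(4*√(-2)) - 311)² = (25*(4*(I*√2)) - 311)² = (25*(4*I*√2) - 311)² = (100*I*√2 - 311)² = (-311 + 100*I*√2)²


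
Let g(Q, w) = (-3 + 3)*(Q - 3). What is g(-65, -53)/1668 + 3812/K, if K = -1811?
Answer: -3812/1811 ≈ -2.1049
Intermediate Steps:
g(Q, w) = 0 (g(Q, w) = 0*(-3 + Q) = 0)
g(-65, -53)/1668 + 3812/K = 0/1668 + 3812/(-1811) = 0*(1/1668) + 3812*(-1/1811) = 0 - 3812/1811 = -3812/1811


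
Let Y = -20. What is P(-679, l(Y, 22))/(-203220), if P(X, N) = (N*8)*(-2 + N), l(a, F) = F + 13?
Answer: -154/3387 ≈ -0.045468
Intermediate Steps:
l(a, F) = 13 + F
P(X, N) = 8*N*(-2 + N) (P(X, N) = (8*N)*(-2 + N) = 8*N*(-2 + N))
P(-679, l(Y, 22))/(-203220) = (8*(13 + 22)*(-2 + (13 + 22)))/(-203220) = (8*35*(-2 + 35))*(-1/203220) = (8*35*33)*(-1/203220) = 9240*(-1/203220) = -154/3387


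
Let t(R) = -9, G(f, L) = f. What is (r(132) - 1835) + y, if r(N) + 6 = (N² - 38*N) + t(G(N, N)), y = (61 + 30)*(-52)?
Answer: 5826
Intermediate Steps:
y = -4732 (y = 91*(-52) = -4732)
r(N) = -15 + N² - 38*N (r(N) = -6 + ((N² - 38*N) - 9) = -6 + (-9 + N² - 38*N) = -15 + N² - 38*N)
(r(132) - 1835) + y = ((-15 + 132² - 38*132) - 1835) - 4732 = ((-15 + 17424 - 5016) - 1835) - 4732 = (12393 - 1835) - 4732 = 10558 - 4732 = 5826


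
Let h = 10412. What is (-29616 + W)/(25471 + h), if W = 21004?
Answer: -8612/35883 ≈ -0.24000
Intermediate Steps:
(-29616 + W)/(25471 + h) = (-29616 + 21004)/(25471 + 10412) = -8612/35883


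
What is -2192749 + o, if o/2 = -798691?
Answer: -3790131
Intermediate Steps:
o = -1597382 (o = 2*(-798691) = -1597382)
-2192749 + o = -2192749 - 1597382 = -3790131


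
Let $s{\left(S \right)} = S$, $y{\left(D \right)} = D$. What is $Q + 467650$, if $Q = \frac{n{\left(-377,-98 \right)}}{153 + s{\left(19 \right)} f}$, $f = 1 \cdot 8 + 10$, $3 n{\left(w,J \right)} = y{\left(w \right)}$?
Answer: $\frac{694459873}{1485} \approx 4.6765 \cdot 10^{5}$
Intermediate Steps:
$n{\left(w,J \right)} = \frac{w}{3}$
$f = 18$ ($f = 8 + 10 = 18$)
$Q = - \frac{377}{1485}$ ($Q = \frac{\frac{1}{3} \left(-377\right)}{153 + 19 \cdot 18} = - \frac{377}{3 \left(153 + 342\right)} = - \frac{377}{3 \cdot 495} = \left(- \frac{377}{3}\right) \frac{1}{495} = - \frac{377}{1485} \approx -0.25387$)
$Q + 467650 = - \frac{377}{1485} + 467650 = \frac{694459873}{1485}$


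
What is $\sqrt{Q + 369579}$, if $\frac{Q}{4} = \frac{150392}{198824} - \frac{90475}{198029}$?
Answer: $\frac{\sqrt{8952079335653255038920059}}{4921614737} \approx 607.93$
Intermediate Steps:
$Q = \frac{5896687984}{4921614737}$ ($Q = 4 \left(\frac{150392}{198824} - \frac{90475}{198029}\right) = 4 \left(150392 \cdot \frac{1}{198824} - \frac{90475}{198029}\right) = 4 \left(\frac{18799}{24853} - \frac{90475}{198029}\right) = 4 \cdot \frac{1474171996}{4921614737} = \frac{5896687984}{4921614737} \approx 1.1981$)
$\sqrt{Q + 369579} = \sqrt{\frac{5896687984}{4921614737} + 369579} = \sqrt{\frac{1818931349573707}{4921614737}} = \frac{\sqrt{8952079335653255038920059}}{4921614737}$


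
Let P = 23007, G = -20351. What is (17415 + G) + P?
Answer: 20071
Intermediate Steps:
(17415 + G) + P = (17415 - 20351) + 23007 = -2936 + 23007 = 20071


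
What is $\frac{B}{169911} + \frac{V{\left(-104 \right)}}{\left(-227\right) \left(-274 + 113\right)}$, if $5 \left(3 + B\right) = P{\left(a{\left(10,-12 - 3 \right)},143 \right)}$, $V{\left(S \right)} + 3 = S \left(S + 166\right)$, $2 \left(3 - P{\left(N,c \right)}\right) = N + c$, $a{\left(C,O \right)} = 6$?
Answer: $- \frac{1566754463}{8871053310} \approx -0.17661$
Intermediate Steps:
$P{\left(N,c \right)} = 3 - \frac{N}{2} - \frac{c}{2}$ ($P{\left(N,c \right)} = 3 - \frac{N + c}{2} = 3 - \left(\frac{N}{2} + \frac{c}{2}\right) = 3 - \frac{N}{2} - \frac{c}{2}$)
$V{\left(S \right)} = -3 + S \left(166 + S\right)$ ($V{\left(S \right)} = -3 + S \left(S + 166\right) = -3 + S \left(166 + S\right)$)
$B = - \frac{173}{10}$ ($B = -3 + \frac{3 - 3 - \frac{143}{2}}{5} = -3 + \frac{1}{5} \left(- \frac{143}{2}\right) = -3 - \frac{143}{10} = - \frac{173}{10} \approx -17.3$)
$\frac{B}{169911} + \frac{V{\left(-104 \right)}}{\left(-227\right) \left(-274 + 113\right)} = - \frac{173}{10 \cdot 169911} + \frac{-3 + \left(-104\right)^{2} + 166 \left(-104\right)}{\left(-227\right) \left(-274 + 113\right)} = \left(- \frac{173}{10}\right) \frac{1}{169911} + \frac{-3 + 10816 - 17264}{\left(-227\right) \left(-161\right)} = - \frac{173}{1699110} - \frac{6451}{36547} = - \frac{1566754463}{8871053310}$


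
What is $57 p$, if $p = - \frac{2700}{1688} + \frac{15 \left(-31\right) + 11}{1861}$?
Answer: $- \frac{82522491}{785342} \approx -105.08$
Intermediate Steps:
$p = - \frac{1447763}{785342}$ ($p = \left(-2700\right) \frac{1}{1688} + \left(-465 + 11\right) \frac{1}{1861} = - \frac{675}{422} - \frac{454}{1861} = - \frac{1447763}{785342} \approx -1.8435$)
$57 p = 57 \left(- \frac{1447763}{785342}\right) = - \frac{82522491}{785342}$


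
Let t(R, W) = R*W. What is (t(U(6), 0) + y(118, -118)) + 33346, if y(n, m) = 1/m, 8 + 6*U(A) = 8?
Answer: 3934827/118 ≈ 33346.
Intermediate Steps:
U(A) = 0 (U(A) = -4/3 + (1/6)*8 = -4/3 + 4/3 = 0)
(t(U(6), 0) + y(118, -118)) + 33346 = (0*0 + 1/(-118)) + 33346 = (0 - 1/118) + 33346 = -1/118 + 33346 = 3934827/118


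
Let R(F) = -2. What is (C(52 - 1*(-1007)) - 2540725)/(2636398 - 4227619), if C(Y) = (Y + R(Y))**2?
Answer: 474492/530407 ≈ 0.89458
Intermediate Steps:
C(Y) = (-2 + Y)**2 (C(Y) = (Y - 2)**2 = (-2 + Y)**2)
(C(52 - 1*(-1007)) - 2540725)/(2636398 - 4227619) = ((-2 + (52 - 1*(-1007)))**2 - 2540725)/(2636398 - 4227619) = ((-2 + (52 + 1007))**2 - 2540725)/(-1591221) = ((-2 + 1059)**2 - 2540725)*(-1/1591221) = (1057**2 - 2540725)*(-1/1591221) = (1117249 - 2540725)*(-1/1591221) = -1423476*(-1/1591221) = 474492/530407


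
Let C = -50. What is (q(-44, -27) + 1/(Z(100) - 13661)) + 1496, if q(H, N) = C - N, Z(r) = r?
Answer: 19975352/13561 ≈ 1473.0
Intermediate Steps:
q(H, N) = -50 - N
(q(-44, -27) + 1/(Z(100) - 13661)) + 1496 = ((-50 - 1*(-27)) + 1/(100 - 13661)) + 1496 = ((-50 + 27) + 1/(-13561)) + 1496 = (-23 - 1/13561) + 1496 = -311904/13561 + 1496 = 19975352/13561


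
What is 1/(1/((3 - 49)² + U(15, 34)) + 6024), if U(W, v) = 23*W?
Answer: 2461/14825065 ≈ 0.00016600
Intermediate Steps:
1/(1/((3 - 49)² + U(15, 34)) + 6024) = 1/(1/((3 - 49)² + 23*15) + 6024) = 1/(1/((-46)² + 345) + 6024) = 1/(1/(2116 + 345) + 6024) = 1/(1/2461 + 6024) = 1/(14825065/2461) = 2461/14825065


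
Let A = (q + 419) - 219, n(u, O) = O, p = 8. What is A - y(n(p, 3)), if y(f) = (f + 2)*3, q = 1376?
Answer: 1561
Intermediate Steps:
y(f) = 6 + 3*f (y(f) = (2 + f)*3 = 6 + 3*f)
A = 1576 (A = (1376 + 419) - 219 = 1795 - 219 = 1576)
A - y(n(p, 3)) = 1576 - (6 + 3*3) = 1576 - (6 + 9) = 1576 - 1*15 = 1576 - 15 = 1561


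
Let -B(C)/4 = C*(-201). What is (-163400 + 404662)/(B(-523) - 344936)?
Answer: -120631/382714 ≈ -0.31520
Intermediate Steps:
B(C) = 804*C (B(C) = -4*C*(-201) = -(-804)*C = 804*C)
(-163400 + 404662)/(B(-523) - 344936) = (-163400 + 404662)/(804*(-523) - 344936) = 241262/(-420492 - 344936) = 241262/(-765428) = 241262*(-1/765428) = -120631/382714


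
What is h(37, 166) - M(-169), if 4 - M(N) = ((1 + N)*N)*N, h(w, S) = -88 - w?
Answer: -4798377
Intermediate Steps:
M(N) = 4 - N²*(1 + N) (M(N) = 4 - (1 + N)*N*N = 4 - N*(1 + N)*N = 4 - N²*(1 + N))
h(37, 166) - M(-169) = (-88 - 1*37) - (4 - 1*(-169)² - 1*(-169)³) = (-88 - 37) - (4 - 1*28561 - 1*(-4826809)) = -125 - (4 - 28561 + 4826809) = -125 - 1*4798252 = -125 - 4798252 = -4798377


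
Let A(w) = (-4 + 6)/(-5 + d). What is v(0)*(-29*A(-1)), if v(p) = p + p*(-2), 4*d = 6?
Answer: 0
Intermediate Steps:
d = 3/2 (d = (¼)*6 = 3/2 ≈ 1.5000)
A(w) = -4/7 (A(w) = (-4 + 6)/(-5 + 3/2) = 2/(-7/2) = 2*(-2/7) = -4/7)
v(p) = -p (v(p) = p - 2*p = -p)
v(0)*(-29*A(-1)) = (-1*0)*(-29*(-4/7)) = 0*(116/7) = 0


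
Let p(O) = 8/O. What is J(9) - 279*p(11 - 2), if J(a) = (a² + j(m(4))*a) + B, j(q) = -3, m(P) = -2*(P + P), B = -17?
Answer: -211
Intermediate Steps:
m(P) = -4*P
J(a) = -17 + a² - 3*a (J(a) = (a² - 3*a) - 17 = -17 + a² - 3*a)
J(9) - 279*p(11 - 2) = (-17 + 9² - 3*9) - 2232/(11 - 2) = (-17 + 81 - 27) - 2232/9 = 37 - 2232/9 = 37 - 279*8/9 = 37 - 248 = -211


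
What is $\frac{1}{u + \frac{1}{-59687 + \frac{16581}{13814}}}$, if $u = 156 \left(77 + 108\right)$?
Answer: $\frac{824499637}{23795059510006} \approx 3.465 \cdot 10^{-5}$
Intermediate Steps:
$u = 28860$ ($u = 156 \cdot 185 = 28860$)
$\frac{1}{u + \frac{1}{-59687 + \frac{16581}{13814}}} = \frac{1}{28860 + \frac{1}{-59687 + \frac{16581}{13814}}} = \frac{1}{28860 + \frac{1}{- \frac{824499637}{13814}}} = \frac{1}{28860 - \frac{13814}{824499637}} = \frac{1}{\frac{23795059510006}{824499637}} = \frac{824499637}{23795059510006}$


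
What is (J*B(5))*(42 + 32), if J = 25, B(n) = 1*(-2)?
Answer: -3700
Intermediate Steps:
B(n) = -2
(J*B(5))*(42 + 32) = (25*(-2))*(42 + 32) = -50*74 = -3700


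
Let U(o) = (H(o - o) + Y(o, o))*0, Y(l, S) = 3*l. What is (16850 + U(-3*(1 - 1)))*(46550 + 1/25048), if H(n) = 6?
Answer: 9823418578425/12524 ≈ 7.8437e+8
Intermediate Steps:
U(o) = 0 (U(o) = (6 + 3*o)*0 = 0)
(16850 + U(-3*(1 - 1)))*(46550 + 1/25048) = (16850 + 0)*(46550 + 1/25048) = 16850*(46550 + 1/25048) = 16850*(1165984401/25048) = 9823418578425/12524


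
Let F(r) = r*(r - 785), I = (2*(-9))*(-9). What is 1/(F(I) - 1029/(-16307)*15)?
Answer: -16307/1645784847 ≈ -9.9083e-6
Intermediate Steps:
I = 162 (I = -18*(-9) = 162)
F(r) = r*(-785 + r)
1/(F(I) - 1029/(-16307)*15) = 1/(162*(-785 + 162) - 1029/(-16307)*15) = 1/(162*(-623) - 1029*(-1/16307)*15) = 1/(-100926 + (1029/16307)*15) = 1/(-100926 + 15435/16307) = 1/(-1645784847/16307) = -16307/1645784847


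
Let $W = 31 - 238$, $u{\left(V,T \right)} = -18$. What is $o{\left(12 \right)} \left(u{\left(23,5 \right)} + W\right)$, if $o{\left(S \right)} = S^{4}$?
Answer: $-4665600$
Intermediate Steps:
$W = -207$
$o{\left(12 \right)} \left(u{\left(23,5 \right)} + W\right) = 12^{4} \left(-18 - 207\right) = 20736 \left(-225\right) = -4665600$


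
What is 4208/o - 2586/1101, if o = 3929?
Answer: -1842462/1441943 ≈ -1.2778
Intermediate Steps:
4208/o - 2586/1101 = 4208/3929 - 2586/1101 = 4208*(1/3929) - 2586*1/1101 = 4208/3929 - 862/367 = -1842462/1441943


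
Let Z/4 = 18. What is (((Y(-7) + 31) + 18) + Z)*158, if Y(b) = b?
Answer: 18012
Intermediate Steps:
Z = 72 (Z = 4*18 = 72)
(((Y(-7) + 31) + 18) + Z)*158 = (((-7 + 31) + 18) + 72)*158 = ((24 + 18) + 72)*158 = (42 + 72)*158 = 114*158 = 18012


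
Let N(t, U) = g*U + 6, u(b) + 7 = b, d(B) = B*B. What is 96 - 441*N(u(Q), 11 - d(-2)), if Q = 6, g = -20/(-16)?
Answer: -25635/4 ≈ -6408.8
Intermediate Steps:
g = 5/4 (g = -20*(-1/16) = 5/4 ≈ 1.2500)
d(B) = B**2
u(b) = -7 + b
N(t, U) = 6 + 5*U/4 (N(t, U) = 5*U/4 + 6 = 6 + 5*U/4)
96 - 441*N(u(Q), 11 - d(-2)) = 96 - 441*(6 + 5*(11 - 1*(-2)**2)/4) = 96 - 441*(6 + 5*(11 - 1*4)/4) = 96 - 441*(6 + 5*(11 - 4)/4) = 96 - 441*(6 + (5/4)*7) = 96 - 441*(6 + 35/4) = 96 - 441*59/4 = 96 - 26019/4 = -25635/4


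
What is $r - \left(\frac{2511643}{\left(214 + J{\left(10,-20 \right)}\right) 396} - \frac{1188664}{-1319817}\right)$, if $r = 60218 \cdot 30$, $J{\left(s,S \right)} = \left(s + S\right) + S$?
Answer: $\frac{57908798070854831}{32055715296} \approx 1.8065 \cdot 10^{6}$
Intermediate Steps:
$J{\left(s,S \right)} = s + 2 S$ ($J{\left(s,S \right)} = \left(S + s\right) + S = s + 2 S$)
$r = 1806540$
$r - \left(\frac{2511643}{\left(214 + J{\left(10,-20 \right)}\right) 396} - \frac{1188664}{-1319817}\right) = 1806540 - \left(\frac{2511643}{\left(214 + \left(10 + 2 \left(-20\right)\right)\right) 396} - \frac{1188664}{-1319817}\right) = 1806540 - \left(\frac{2511643}{\left(214 + \left(10 - 40\right)\right) 396} - - \frac{1188664}{1319817}\right) = 1806540 - \left(\frac{2511643}{\left(214 - 30\right) 396} + \frac{1188664}{1319817}\right) = 1806540 - \left(\frac{2511643}{184 \cdot 396} + \frac{1188664}{1319817}\right) = 1806540 - \left(\frac{2511643}{72864} + \frac{1188664}{1319817}\right) = 1806540 - \frac{1133839981009}{32055715296} = \frac{57908798070854831}{32055715296}$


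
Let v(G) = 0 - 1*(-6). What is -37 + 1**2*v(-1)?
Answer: -31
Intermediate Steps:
v(G) = 6 (v(G) = 0 + 6 = 6)
-37 + 1**2*v(-1) = -37 + 1**2*6 = -37 + 1*6 = -37 + 6 = -31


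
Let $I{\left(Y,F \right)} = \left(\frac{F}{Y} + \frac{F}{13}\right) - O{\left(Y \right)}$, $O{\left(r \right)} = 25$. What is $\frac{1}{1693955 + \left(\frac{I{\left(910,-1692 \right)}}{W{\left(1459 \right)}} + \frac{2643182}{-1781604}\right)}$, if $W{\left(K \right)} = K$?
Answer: $\frac{591354453690}{1001726892629080873} \approx 5.9033 \cdot 10^{-7}$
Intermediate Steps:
$I{\left(Y,F \right)} = -25 + \frac{F}{13} + \frac{F}{Y}$ ($I{\left(Y,F \right)} = \left(\frac{F}{Y} + \frac{F}{13}\right) - 25 = \left(\frac{F}{13} + \frac{F}{Y}\right) - 25 = -25 + \frac{F}{13} + \frac{F}{Y}$)
$\frac{1}{1693955 + \left(\frac{I{\left(910,-1692 \right)}}{W{\left(1459 \right)}} + \frac{2643182}{-1781604}\right)} = \frac{1}{1693955 + \left(\frac{-25 + \frac{1}{13} \left(-1692\right) - \frac{1692}{910}}{1459} + \frac{2643182}{-1781604}\right)} = \frac{1}{1693955 + \left(\left(-25 - \frac{1692}{13} - \frac{846}{455}\right) \frac{1}{1459} + 2643182 \left(- \frac{1}{1781604}\right)\right)} = \frac{1}{1693955 - \left(\frac{1321591}{890802} - \left(-25 - \frac{1692}{13} - \frac{846}{455}\right) \frac{1}{1459}\right)} = \frac{1}{1693955 - \frac{940971363077}{591354453690}} = \frac{1}{\frac{1001726892629080873}{591354453690}} = \frac{591354453690}{1001726892629080873}$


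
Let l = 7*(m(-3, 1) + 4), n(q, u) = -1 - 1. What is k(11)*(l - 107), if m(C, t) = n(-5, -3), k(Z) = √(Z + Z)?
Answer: -93*√22 ≈ -436.21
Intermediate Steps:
k(Z) = √2*√Z (k(Z) = √(2*Z) = √2*√Z)
n(q, u) = -2
m(C, t) = -2
l = 14 (l = 7*(-2 + 4) = 7*2 = 14)
k(11)*(l - 107) = (√2*√11)*(14 - 107) = √22*(-93) = -93*√22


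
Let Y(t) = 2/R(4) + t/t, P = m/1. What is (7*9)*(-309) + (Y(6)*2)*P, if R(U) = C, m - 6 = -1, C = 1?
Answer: -19437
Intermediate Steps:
m = 5 (m = 6 - 1 = 5)
R(U) = 1
P = 5 (P = 5/1 = 5*1 = 5)
Y(t) = 3 (Y(t) = 2/1 + t/t = 2*1 + 1 = 2 + 1 = 3)
(7*9)*(-309) + (Y(6)*2)*P = (7*9)*(-309) + (3*2)*5 = 63*(-309) + 6*5 = -19467 + 30 = -19437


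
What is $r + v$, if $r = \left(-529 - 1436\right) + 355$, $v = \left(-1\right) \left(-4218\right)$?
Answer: $2608$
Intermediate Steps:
$v = 4218$
$r = -1610$ ($r = -1965 + 355 = -1610$)
$r + v = -1610 + 4218 = 2608$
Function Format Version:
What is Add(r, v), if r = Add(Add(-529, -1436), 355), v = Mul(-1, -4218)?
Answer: 2608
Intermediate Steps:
v = 4218
r = -1610 (r = Add(-1965, 355) = -1610)
Add(r, v) = Add(-1610, 4218) = 2608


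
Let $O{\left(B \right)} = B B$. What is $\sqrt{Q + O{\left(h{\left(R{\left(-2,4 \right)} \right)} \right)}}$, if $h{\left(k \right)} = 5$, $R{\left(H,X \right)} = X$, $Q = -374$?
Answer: $i \sqrt{349} \approx 18.682 i$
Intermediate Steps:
$O{\left(B \right)} = B^{2}$
$\sqrt{Q + O{\left(h{\left(R{\left(-2,4 \right)} \right)} \right)}} = \sqrt{-374 + 5^{2}} = \sqrt{-374 + 25} = \sqrt{-349} = i \sqrt{349}$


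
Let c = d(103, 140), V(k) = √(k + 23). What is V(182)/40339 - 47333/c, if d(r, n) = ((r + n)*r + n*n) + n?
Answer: -47333/44769 + √205/40339 ≈ -1.0569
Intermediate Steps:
d(r, n) = n + n² + r*(n + r) (d(r, n) = ((n + r)*r + n²) + n = (r*(n + r) + n²) + n = (n² + r*(n + r)) + n = n + n² + r*(n + r))
V(k) = √(23 + k)
c = 44769 (c = 140 + 140² + 103² + 140*103 = 140 + 19600 + 10609 + 14420 = 44769)
V(182)/40339 - 47333/c = √(23 + 182)/40339 - 47333/44769 = √205*(1/40339) - 47333*1/44769 = √205/40339 - 47333/44769 = -47333/44769 + √205/40339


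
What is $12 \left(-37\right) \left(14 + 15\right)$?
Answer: $-12876$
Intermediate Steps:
$12 \left(-37\right) \left(14 + 15\right) = \left(-444\right) 29 = -12876$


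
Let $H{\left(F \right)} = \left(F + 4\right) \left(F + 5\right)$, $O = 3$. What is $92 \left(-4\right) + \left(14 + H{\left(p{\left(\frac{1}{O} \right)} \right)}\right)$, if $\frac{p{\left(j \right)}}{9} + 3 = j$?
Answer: $26$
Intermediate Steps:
$p{\left(j \right)} = -27 + 9 j$
$H{\left(F \right)} = \left(4 + F\right) \left(5 + F\right)$
$92 \left(-4\right) + \left(14 + H{\left(p{\left(\frac{1}{O} \right)} \right)}\right) = 92 \left(-4\right) + \left(14 + \left(20 + \left(-27 + \frac{9}{3}\right)^{2} + 9 \left(-27 + \frac{9}{3}\right)\right)\right) = -368 + \left(14 + \left(20 + \left(-27 + 9 \cdot \frac{1}{3}\right)^{2} + 9 \left(-27 + 9 \cdot \frac{1}{3}\right)\right)\right) = -368 + \left(14 + \left(20 + \left(-27 + 3\right)^{2} + 9 \left(-27 + 3\right)\right)\right) = -368 + \left(14 + \left(20 + \left(-24\right)^{2} + 9 \left(-24\right)\right)\right) = -368 + \left(14 + \left(20 + 576 - 216\right)\right) = -368 + \left(14 + 380\right) = -368 + 394 = 26$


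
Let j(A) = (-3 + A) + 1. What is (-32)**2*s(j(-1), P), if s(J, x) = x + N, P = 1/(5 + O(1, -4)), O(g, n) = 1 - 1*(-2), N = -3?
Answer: -2944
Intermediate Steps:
j(A) = -2 + A
O(g, n) = 3 (O(g, n) = 1 + 2 = 3)
P = 1/8 (P = 1/(5 + 3) = 1/8 ≈ 0.12500)
s(J, x) = -3 + x (s(J, x) = x - 3 = -3 + x)
(-32)**2*s(j(-1), P) = (-32)**2*(-3 + 1/8) = 1024*(-23/8) = -2944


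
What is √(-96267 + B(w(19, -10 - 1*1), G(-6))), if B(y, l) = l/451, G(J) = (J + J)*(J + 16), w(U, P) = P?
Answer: I*√19580858187/451 ≈ 310.27*I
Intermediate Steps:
G(J) = 2*J*(16 + J) (G(J) = (2*J)*(16 + J) = 2*J*(16 + J))
B(y, l) = l/451 (B(y, l) = l*(1/451) = l/451)
√(-96267 + B(w(19, -10 - 1*1), G(-6))) = √(-96267 + (2*(-6)*(16 - 6))/451) = √(-96267 + (2*(-6)*10)/451) = √(-96267 + (1/451)*(-120)) = √(-96267 - 120/451) = √(-43416537/451) = I*√19580858187/451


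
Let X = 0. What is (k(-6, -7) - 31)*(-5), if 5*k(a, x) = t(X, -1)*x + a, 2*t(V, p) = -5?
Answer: 287/2 ≈ 143.50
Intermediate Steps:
t(V, p) = -5/2 (t(V, p) = (½)*(-5) = -5/2)
k(a, x) = -x/2 + a/5 (k(a, x) = (-5*x/2 + a)/5 = (a - 5*x/2)/5 = -x/2 + a/5)
(k(-6, -7) - 31)*(-5) = ((-½*(-7) + (⅕)*(-6)) - 31)*(-5) = ((7/2 - 6/5) - 31)*(-5) = (23/10 - 31)*(-5) = -287/10*(-5) = 287/2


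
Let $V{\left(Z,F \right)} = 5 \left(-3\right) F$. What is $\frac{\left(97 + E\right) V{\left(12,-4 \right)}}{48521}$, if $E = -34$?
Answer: $\frac{3780}{48521} \approx 0.077904$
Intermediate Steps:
$V{\left(Z,F \right)} = - 15 F$
$\frac{\left(97 + E\right) V{\left(12,-4 \right)}}{48521} = \frac{\left(97 - 34\right) \left(\left(-15\right) \left(-4\right)\right)}{48521} = 63 \cdot 60 \cdot \frac{1}{48521} = 3780 \cdot \frac{1}{48521} = \frac{3780}{48521}$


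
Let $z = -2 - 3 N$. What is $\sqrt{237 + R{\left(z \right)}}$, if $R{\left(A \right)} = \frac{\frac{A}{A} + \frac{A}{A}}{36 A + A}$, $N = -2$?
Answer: $\frac{\sqrt{1297886}}{74} \approx 15.395$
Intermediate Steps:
$z = 4$ ($z = -2 - -6 = -2 + 6 = 4$)
$R{\left(A \right)} = \frac{2}{37 A}$ ($R{\left(A \right)} = \frac{1 + 1}{37 A} = 2 \frac{1}{37 A} = \frac{2}{37 A}$)
$\sqrt{237 + R{\left(z \right)}} = \sqrt{237 + \frac{2}{37 \cdot 4}} = \sqrt{237 + \frac{2}{37} \cdot \frac{1}{4}} = \sqrt{237 + \frac{1}{74}} = \sqrt{\frac{17539}{74}} = \frac{\sqrt{1297886}}{74}$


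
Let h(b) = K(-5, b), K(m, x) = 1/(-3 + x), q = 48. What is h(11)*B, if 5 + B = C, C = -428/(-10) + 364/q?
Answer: 2723/480 ≈ 5.6729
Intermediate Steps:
h(b) = 1/(-3 + b)
C = 3023/60 (C = -428/(-10) + 364/48 = -428*(-1/10) + 364*(1/48) = 214/5 + 91/12 = 3023/60 ≈ 50.383)
B = 2723/60 (B = -5 + 3023/60 = 2723/60 ≈ 45.383)
h(11)*B = (2723/60)/(-3 + 11) = (2723/60)/8 = (1/8)*(2723/60) = 2723/480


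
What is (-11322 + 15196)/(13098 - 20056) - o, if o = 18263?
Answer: -63538914/3479 ≈ -18264.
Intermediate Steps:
(-11322 + 15196)/(13098 - 20056) - o = (-11322 + 15196)/(13098 - 20056) - 1*18263 = 3874/(-6958) - 18263 = 3874*(-1/6958) - 18263 = -1937/3479 - 18263 = -63538914/3479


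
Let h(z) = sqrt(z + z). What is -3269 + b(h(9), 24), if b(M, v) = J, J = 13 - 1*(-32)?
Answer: -3224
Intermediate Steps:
h(z) = sqrt(2)*sqrt(z) (h(z) = sqrt(2*z) = sqrt(2)*sqrt(z))
J = 45 (J = 13 + 32 = 45)
b(M, v) = 45
-3269 + b(h(9), 24) = -3269 + 45 = -3224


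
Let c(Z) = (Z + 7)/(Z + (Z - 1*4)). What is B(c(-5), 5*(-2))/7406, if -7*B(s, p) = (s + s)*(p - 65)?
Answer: -75/181447 ≈ -0.00041334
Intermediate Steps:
c(Z) = (7 + Z)/(-4 + 2*Z) (c(Z) = (7 + Z)/(Z + (Z - 4)) = (7 + Z)/(Z + (-4 + Z)) = (7 + Z)/(-4 + 2*Z))
B(s, p) = -2*s*(-65 + p)/7 (B(s, p) = -(s + s)*(p - 65)/7 = -2*s*(-65 + p)/7)
B(c(-5), 5*(-2))/7406 = (2*((7 - 5)/(2*(-2 - 5)))*(65 - 5*(-2))/7)/7406 = (2*((½)*2/(-7))*(65 - 1*(-10))/7)*(1/7406) = (2*((½)*(-⅐)*2)*(65 + 10)/7)*(1/7406) = ((2/7)*(-⅐)*75)*(1/7406) = -150/49*1/7406 = -75/181447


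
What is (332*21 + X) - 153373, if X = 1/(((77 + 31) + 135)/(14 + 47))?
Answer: -35575382/243 ≈ -1.4640e+5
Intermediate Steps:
X = 61/243 (X = 1/((108 + 135)/61) = 1/(243*(1/61)) = 1/(243/61) = 61/243 ≈ 0.25103)
(332*21 + X) - 153373 = (332*21 + 61/243) - 153373 = (6972 + 61/243) - 153373 = 1694257/243 - 153373 = -35575382/243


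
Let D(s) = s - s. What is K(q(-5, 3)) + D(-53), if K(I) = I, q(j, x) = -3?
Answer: -3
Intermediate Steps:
D(s) = 0
K(q(-5, 3)) + D(-53) = -3 + 0 = -3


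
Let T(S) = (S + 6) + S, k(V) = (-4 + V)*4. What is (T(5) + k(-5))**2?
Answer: 400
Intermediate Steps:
k(V) = -16 + 4*V
T(S) = 6 + 2*S (T(S) = (6 + S) + S = 6 + 2*S)
(T(5) + k(-5))**2 = ((6 + 2*5) + (-16 + 4*(-5)))**2 = ((6 + 10) + (-16 - 20))**2 = (16 - 36)**2 = (-20)**2 = 400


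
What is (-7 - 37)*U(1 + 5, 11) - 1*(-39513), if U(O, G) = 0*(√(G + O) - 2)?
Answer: 39513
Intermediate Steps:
U(O, G) = 0 (U(O, G) = 0*(-2 + √(G + O)) = 0)
(-7 - 37)*U(1 + 5, 11) - 1*(-39513) = (-7 - 37)*0 - 1*(-39513) = -44*0 + 39513 = 0 + 39513 = 39513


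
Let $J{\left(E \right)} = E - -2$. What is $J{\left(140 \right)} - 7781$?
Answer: $-7639$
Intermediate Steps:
$J{\left(E \right)} = 2 + E$ ($J{\left(E \right)} = E + 2 = 2 + E$)
$J{\left(140 \right)} - 7781 = \left(2 + 140\right) - 7781 = 142 - 7781 = -7639$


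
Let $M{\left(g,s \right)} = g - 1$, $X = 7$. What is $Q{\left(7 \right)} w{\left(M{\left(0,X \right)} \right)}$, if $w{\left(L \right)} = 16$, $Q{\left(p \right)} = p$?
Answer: $112$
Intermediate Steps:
$M{\left(g,s \right)} = -1 + g$
$Q{\left(7 \right)} w{\left(M{\left(0,X \right)} \right)} = 7 \cdot 16 = 112$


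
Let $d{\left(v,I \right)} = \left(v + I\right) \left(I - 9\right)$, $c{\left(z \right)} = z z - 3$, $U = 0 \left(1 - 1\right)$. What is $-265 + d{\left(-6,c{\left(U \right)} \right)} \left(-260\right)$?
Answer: $-28345$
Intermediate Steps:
$U = 0$ ($U = 0 \left(1 + \left(-1 + 0\right)\right) = 0 \left(1 - 1\right) = 0 \cdot 0 = 0$)
$c{\left(z \right)} = -3 + z^{2}$ ($c{\left(z \right)} = z^{2} - 3 = -3 + z^{2}$)
$d{\left(v,I \right)} = \left(-9 + I\right) \left(I + v\right)$ ($d{\left(v,I \right)} = \left(I + v\right) \left(-9 + I\right) = \left(-9 + I\right) \left(I + v\right)$)
$-265 + d{\left(-6,c{\left(U \right)} \right)} \left(-260\right) = -265 + \left(\left(-3 + 0^{2}\right)^{2} - 9 \left(-3 + 0^{2}\right) - -54 + \left(-3 + 0^{2}\right) \left(-6\right)\right) \left(-260\right) = -265 + \left(\left(-3 + 0\right)^{2} - 9 \left(-3 + 0\right) + 54 + \left(-3 + 0\right) \left(-6\right)\right) \left(-260\right) = -265 + \left(\left(-3\right)^{2} - -27 + 54 - -18\right) \left(-260\right) = -265 + \left(9 + 27 + 54 + 18\right) \left(-260\right) = -265 + 108 \left(-260\right) = -265 - 28080 = -28345$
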